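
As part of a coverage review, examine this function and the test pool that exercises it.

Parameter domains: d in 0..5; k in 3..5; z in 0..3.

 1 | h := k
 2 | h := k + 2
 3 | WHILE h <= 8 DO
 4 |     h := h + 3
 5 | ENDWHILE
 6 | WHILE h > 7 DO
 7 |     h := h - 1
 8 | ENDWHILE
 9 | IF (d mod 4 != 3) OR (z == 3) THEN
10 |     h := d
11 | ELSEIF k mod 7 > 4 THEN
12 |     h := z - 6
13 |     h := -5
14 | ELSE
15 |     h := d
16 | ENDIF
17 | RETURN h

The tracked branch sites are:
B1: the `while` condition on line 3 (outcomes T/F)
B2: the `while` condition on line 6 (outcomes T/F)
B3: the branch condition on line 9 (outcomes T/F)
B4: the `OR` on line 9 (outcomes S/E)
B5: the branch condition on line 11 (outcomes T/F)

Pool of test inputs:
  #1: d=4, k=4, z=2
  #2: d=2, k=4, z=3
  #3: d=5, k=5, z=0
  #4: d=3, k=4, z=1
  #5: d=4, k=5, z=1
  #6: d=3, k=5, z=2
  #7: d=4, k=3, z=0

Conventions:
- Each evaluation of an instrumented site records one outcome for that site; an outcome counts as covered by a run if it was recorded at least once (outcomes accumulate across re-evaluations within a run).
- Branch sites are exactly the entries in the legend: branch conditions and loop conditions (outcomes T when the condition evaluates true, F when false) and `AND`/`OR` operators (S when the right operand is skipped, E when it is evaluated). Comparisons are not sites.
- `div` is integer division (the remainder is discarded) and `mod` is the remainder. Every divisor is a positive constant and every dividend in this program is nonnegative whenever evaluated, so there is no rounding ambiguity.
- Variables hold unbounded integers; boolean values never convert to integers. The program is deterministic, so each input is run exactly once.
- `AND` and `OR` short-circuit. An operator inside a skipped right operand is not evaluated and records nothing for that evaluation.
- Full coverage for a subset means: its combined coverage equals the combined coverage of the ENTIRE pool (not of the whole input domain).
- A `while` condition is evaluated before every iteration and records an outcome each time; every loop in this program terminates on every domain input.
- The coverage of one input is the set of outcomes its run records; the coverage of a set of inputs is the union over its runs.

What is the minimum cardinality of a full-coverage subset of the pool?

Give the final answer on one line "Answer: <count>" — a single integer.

input #1 (d=4, k=4, z=2): events B1->T, B1->F, B2->T, B2->T, B2->F, B4->S, B3->T; covers B1=T, B1=F, B2=T, B2=F, B3=T, B4=S
input #2 (d=2, k=4, z=3): events B1->T, B1->F, B2->T, B2->T, B2->F, B4->S, B3->T; covers B1=T, B1=F, B2=T, B2=F, B3=T, B4=S
input #3 (d=5, k=5, z=0): events B1->T, B1->F, B2->T, B2->T, B2->T, B2->F, B4->S, B3->T; covers B1=T, B1=F, B2=T, B2=F, B3=T, B4=S
input #4 (d=3, k=4, z=1): events B1->T, B1->F, B2->T, B2->T, B2->F, B4->E, B3->F, B5->F; covers B1=T, B1=F, B2=T, B2=F, B3=F, B4=E, B5=F
input #5 (d=4, k=5, z=1): events B1->T, B1->F, B2->T, B2->T, B2->T, B2->F, B4->S, B3->T; covers B1=T, B1=F, B2=T, B2=F, B3=T, B4=S
input #6 (d=3, k=5, z=2): events B1->T, B1->F, B2->T, B2->T, B2->T, B2->F, B4->E, B3->F, B5->T; covers B1=T, B1=F, B2=T, B2=F, B3=F, B4=E, B5=T
input #7 (d=4, k=3, z=0): events B1->T, B1->T, B1->F, B2->T, B2->T, B2->T, B2->T, B2->F, B4->S, B3->T; covers B1=T, B1=F, B2=T, B2=F, B3=T, B4=S
union over all inputs: B1=T, B1=F, B2=T, B2=F, B3=T, B3=F, B4=S, B4=E, B5=T, B5=F (10 outcomes)
every size-1 subset falls short of the 10 outcomes (best: 7/10)
every size-2 subset falls short of the 10 outcomes (best: 9/10)
at size 3, {1, 4, 6} reaches all 10 outcomes; every lexicographically earlier size-3 subset fails

Answer: 3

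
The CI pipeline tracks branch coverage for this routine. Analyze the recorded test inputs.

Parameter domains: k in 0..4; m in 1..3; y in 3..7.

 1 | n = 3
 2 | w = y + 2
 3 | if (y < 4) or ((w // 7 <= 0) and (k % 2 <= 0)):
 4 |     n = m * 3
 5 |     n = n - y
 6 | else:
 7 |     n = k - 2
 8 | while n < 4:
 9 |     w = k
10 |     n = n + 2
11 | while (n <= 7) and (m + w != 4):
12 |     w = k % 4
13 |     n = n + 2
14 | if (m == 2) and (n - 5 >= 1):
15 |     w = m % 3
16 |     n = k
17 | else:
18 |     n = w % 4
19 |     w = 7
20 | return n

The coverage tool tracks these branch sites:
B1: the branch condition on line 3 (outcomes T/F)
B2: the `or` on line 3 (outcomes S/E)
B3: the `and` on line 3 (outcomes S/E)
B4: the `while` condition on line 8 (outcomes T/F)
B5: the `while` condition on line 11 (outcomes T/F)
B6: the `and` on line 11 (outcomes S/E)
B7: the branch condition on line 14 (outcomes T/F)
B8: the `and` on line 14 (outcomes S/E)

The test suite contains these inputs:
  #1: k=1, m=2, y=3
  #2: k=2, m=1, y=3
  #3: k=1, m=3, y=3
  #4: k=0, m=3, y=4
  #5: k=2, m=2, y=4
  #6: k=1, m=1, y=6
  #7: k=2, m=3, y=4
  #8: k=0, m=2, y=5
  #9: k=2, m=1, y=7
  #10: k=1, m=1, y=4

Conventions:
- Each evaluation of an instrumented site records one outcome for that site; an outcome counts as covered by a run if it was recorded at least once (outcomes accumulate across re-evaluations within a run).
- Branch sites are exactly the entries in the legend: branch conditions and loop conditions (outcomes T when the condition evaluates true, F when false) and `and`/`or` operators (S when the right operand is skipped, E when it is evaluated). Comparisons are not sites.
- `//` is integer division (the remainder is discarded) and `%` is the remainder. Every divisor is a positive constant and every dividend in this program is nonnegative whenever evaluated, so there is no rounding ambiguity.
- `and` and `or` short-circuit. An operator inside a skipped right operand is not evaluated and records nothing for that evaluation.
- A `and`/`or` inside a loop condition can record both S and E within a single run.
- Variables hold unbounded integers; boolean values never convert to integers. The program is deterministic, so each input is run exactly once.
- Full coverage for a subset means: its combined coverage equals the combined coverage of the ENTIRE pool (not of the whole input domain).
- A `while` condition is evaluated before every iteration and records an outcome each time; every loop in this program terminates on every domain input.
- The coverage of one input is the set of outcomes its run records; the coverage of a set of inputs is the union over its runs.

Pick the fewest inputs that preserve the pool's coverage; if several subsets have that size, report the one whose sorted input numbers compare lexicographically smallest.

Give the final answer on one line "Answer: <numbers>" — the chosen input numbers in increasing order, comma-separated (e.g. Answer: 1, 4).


#1 (k=1, m=2, y=3) -> covered: B1=T, B2=S, B4=T, B4=F, B5=T, B5=F, B6=S, B6=E, B7=T, B8=E
#2 (k=2, m=1, y=3) -> covered: B1=T, B2=S, B4=T, B4=F, B5=T, B5=F, B6=S, B6=E, B7=F, B8=S
#3 (k=1, m=3, y=3) -> covered: B1=T, B2=S, B4=F, B5=T, B5=F, B6=S, B6=E, B7=F, B8=S
#4 (k=0, m=3, y=4) -> covered: B1=T, B2=E, B3=E, B4=F, B5=T, B5=F, B6=S, B6=E, B7=F, B8=S
#5 (k=2, m=2, y=4) -> covered: B1=T, B2=E, B3=E, B4=T, B4=F, B5=F, B6=E, B7=F, B8=E
#6 (k=1, m=1, y=6) -> covered: B1=F, B2=E, B3=S, B4=T, B4=F, B5=T, B5=F, B6=S, B6=E, B7=F, B8=S
#7 (k=2, m=3, y=4) -> covered: B1=T, B2=E, B3=E, B4=F, B5=T, B5=F, B6=S, B6=E, B7=F, B8=S
#8 (k=0, m=2, y=5) -> covered: B1=F, B2=E, B3=S, B4=T, B4=F, B5=T, B5=F, B6=S, B6=E, B7=T, B8=E
#9 (k=2, m=1, y=7) -> covered: B1=F, B2=E, B3=S, B4=T, B4=F, B5=T, B5=F, B6=S, B6=E, B7=F, B8=S
#10 (k=1, m=1, y=4) -> covered: B1=F, B2=E, B3=E, B4=T, B4=F, B5=T, B5=F, B6=S, B6=E, B7=F, B8=S
together the pool reaches 16 outcomes: B1=T, B1=F, B2=S, B2=E, B3=S, B3=E, B4=T, B4=F, B5=T, B5=F, B6=S, B6=E, B7=T, B7=F, B8=S, B8=E
every size-1 subset falls short of the 16 outcomes (best: 11/16)
every size-2 subset falls short of the 16 outcomes (best: 15/16)
size 3: inputs {1, 4, 6} cover all 16 outcomes, and no lexicographically smaller subset of this size does
Answer: 1, 4, 6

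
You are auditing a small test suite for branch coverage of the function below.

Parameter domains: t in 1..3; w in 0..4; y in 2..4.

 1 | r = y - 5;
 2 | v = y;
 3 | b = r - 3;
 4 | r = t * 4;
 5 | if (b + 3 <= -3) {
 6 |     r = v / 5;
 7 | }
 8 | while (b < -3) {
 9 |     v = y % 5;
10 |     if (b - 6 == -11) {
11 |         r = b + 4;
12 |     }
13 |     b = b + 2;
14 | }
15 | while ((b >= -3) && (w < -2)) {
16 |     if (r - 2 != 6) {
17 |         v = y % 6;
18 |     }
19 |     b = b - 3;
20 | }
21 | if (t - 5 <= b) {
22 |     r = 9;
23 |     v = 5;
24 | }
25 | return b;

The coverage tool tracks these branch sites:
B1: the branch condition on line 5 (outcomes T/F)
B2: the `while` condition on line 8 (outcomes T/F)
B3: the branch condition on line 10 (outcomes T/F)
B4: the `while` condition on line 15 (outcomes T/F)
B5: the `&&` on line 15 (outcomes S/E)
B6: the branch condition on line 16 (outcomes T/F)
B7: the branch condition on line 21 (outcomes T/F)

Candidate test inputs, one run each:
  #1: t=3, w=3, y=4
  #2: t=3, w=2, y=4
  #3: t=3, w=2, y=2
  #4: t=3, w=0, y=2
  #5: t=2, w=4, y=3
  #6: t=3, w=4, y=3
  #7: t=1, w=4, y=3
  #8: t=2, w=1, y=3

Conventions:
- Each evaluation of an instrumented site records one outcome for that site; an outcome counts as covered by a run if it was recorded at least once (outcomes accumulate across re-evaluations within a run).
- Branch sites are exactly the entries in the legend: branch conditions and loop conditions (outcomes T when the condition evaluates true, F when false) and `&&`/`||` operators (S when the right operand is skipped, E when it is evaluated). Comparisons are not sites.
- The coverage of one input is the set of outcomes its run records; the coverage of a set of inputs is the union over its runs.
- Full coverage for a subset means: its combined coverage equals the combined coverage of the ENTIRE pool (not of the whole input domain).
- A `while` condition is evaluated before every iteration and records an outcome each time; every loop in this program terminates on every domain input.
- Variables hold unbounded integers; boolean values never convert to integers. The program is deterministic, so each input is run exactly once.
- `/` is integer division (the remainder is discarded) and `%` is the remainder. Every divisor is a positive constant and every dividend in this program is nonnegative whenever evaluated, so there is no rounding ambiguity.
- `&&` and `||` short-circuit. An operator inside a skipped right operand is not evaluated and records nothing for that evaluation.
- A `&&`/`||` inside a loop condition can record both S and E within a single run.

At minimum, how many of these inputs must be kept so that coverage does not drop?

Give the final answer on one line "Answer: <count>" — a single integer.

test 1 (t=3, w=3, y=4) fires B1->F, B2->T, B3->F, B2->F, B5->E, B4->F, B7->T; hits B1=F, B2=T, B2=F, B3=F, B4=F, B5=E, B7=T
test 2 (t=3, w=2, y=4) fires B1->F, B2->T, B3->F, B2->F, B5->E, B4->F, B7->T; hits B1=F, B2=T, B2=F, B3=F, B4=F, B5=E, B7=T
test 3 (t=3, w=2, y=2) fires B1->T, B2->T, B3->F, B2->T, B3->F, B2->F, B5->E, B4->F, B7->T; hits B1=T, B2=T, B2=F, B3=F, B4=F, B5=E, B7=T
test 4 (t=3, w=0, y=2) fires B1->T, B2->T, B3->F, B2->T, B3->F, B2->F, B5->E, B4->F, B7->T; hits B1=T, B2=T, B2=F, B3=F, B4=F, B5=E, B7=T
test 5 (t=2, w=4, y=3) fires B1->F, B2->T, B3->T, B2->F, B5->E, B4->F, B7->T; hits B1=F, B2=T, B2=F, B3=T, B4=F, B5=E, B7=T
test 6 (t=3, w=4, y=3) fires B1->F, B2->T, B3->T, B2->F, B5->E, B4->F, B7->F; hits B1=F, B2=T, B2=F, B3=T, B4=F, B5=E, B7=F
test 7 (t=1, w=4, y=3) fires B1->F, B2->T, B3->T, B2->F, B5->E, B4->F, B7->T; hits B1=F, B2=T, B2=F, B3=T, B4=F, B5=E, B7=T
test 8 (t=2, w=1, y=3) fires B1->F, B2->T, B3->T, B2->F, B5->E, B4->F, B7->T; hits B1=F, B2=T, B2=F, B3=T, B4=F, B5=E, B7=T
together the pool reaches 10 outcomes: B1=T, B1=F, B2=T, B2=F, B3=T, B3=F, B4=F, B5=E, B7=T, B7=F
no size-1 subset reaches all 10 outcomes (best union: 7/10)
the canonical winner is {3, 6}: size 2, full 10-outcome coverage, earliest index list among size-2 covers

Answer: 2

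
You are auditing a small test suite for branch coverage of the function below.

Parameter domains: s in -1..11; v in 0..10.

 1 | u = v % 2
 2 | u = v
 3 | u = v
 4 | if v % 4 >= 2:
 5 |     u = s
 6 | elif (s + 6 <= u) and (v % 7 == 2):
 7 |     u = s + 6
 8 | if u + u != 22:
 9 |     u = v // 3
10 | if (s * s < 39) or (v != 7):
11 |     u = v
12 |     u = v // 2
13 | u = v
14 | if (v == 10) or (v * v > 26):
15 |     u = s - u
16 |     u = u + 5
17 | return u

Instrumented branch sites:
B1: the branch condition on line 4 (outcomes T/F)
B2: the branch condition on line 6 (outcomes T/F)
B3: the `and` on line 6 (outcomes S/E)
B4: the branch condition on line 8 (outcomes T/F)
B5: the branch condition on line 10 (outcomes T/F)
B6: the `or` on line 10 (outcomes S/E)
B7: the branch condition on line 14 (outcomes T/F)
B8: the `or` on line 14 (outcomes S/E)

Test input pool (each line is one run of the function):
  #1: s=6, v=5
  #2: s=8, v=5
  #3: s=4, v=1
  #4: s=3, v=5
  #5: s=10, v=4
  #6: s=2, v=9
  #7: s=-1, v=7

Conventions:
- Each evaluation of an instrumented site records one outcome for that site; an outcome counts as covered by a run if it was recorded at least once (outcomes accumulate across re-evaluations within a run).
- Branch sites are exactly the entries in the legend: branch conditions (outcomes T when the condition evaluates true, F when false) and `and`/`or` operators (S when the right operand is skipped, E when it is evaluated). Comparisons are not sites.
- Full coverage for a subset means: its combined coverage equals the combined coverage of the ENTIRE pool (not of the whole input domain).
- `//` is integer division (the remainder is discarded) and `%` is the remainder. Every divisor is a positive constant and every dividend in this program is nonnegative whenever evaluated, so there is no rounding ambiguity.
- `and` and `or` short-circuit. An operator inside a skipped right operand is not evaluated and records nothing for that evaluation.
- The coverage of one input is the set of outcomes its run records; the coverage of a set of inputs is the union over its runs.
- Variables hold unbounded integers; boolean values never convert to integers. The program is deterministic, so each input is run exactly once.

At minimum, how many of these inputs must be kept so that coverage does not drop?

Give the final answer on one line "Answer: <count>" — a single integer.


test 1 (s=6, v=5) hits B1=F, B2=F, B3=S, B4=T, B5=T, B6=S, B7=F, B8=E
test 2 (s=8, v=5) hits B1=F, B2=F, B3=S, B4=T, B5=T, B6=E, B7=F, B8=E
test 3 (s=4, v=1) hits B1=F, B2=F, B3=S, B4=T, B5=T, B6=S, B7=F, B8=E
test 4 (s=3, v=5) hits B1=F, B2=F, B3=S, B4=T, B5=T, B6=S, B7=F, B8=E
test 5 (s=10, v=4) hits B1=F, B2=F, B3=S, B4=T, B5=T, B6=E, B7=F, B8=E
test 6 (s=2, v=9) hits B1=F, B2=T, B3=E, B4=T, B5=T, B6=S, B7=T, B8=E
test 7 (s=-1, v=7) hits B1=T, B4=T, B5=T, B6=S, B7=T, B8=E
the full pool covers 13 outcomes: B1=T, B1=F, B2=T, B2=F, B3=S, B3=E, B4=T, B5=T, B6=S, B6=E, B7=T, B7=F, B8=E
no size-1 subset reaches all 13 outcomes (best union: 8/13)
no size-2 subset reaches all 13 outcomes (best union: 12/13)
the canonical winner is {2, 6, 7}: size 3, full 13-outcome coverage, earliest index list among size-3 covers
Answer: 3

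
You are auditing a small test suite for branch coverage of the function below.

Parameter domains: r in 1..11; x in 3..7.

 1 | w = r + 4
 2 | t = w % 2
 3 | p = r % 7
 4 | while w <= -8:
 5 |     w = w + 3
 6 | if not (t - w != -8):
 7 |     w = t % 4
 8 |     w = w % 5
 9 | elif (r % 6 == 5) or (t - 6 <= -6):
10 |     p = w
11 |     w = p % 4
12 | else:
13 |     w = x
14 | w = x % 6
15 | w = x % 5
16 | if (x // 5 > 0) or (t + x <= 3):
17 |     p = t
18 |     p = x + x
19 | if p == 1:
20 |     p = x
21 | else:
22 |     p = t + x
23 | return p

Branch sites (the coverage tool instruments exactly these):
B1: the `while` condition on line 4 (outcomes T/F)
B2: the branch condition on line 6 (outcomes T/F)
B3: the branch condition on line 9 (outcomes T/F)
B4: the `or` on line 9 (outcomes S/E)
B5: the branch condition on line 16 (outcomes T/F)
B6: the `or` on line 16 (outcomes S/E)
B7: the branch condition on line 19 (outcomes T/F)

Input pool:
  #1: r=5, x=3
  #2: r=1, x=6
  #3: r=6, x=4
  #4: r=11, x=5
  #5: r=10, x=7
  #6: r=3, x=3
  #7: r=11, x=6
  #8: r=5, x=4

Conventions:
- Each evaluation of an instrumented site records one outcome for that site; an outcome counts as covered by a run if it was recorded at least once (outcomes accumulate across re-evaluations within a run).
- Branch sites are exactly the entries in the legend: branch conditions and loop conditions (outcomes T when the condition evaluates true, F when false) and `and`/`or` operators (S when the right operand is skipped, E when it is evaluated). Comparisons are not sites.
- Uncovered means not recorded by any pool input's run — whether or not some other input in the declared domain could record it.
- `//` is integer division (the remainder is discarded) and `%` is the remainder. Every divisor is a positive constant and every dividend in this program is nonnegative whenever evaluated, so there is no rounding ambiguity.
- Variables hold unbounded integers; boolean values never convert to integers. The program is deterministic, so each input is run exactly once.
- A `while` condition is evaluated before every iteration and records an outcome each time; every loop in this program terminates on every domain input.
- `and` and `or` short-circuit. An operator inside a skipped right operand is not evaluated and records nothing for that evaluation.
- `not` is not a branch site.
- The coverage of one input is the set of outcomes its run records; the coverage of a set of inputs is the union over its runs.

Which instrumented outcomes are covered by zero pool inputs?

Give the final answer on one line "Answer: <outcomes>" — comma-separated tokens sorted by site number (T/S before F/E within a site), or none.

#1 (r=5, x=3) -> covered: B1=F, B2=T, B5=F, B6=E, B7=F
#2 (r=1, x=6) -> covered: B1=F, B2=F, B3=F, B4=E, B5=T, B6=S, B7=F
#3 (r=6, x=4) -> covered: B1=F, B2=F, B3=T, B4=E, B5=F, B6=E, B7=F
#4 (r=11, x=5) -> covered: B1=F, B2=F, B3=T, B4=S, B5=T, B6=S, B7=F
#5 (r=10, x=7) -> covered: B1=F, B2=F, B3=T, B4=E, B5=T, B6=S, B7=F
#6 (r=3, x=3) -> covered: B1=F, B2=F, B3=F, B4=E, B5=F, B6=E, B7=F
#7 (r=11, x=6) -> covered: B1=F, B2=F, B3=T, B4=S, B5=T, B6=S, B7=F
#8 (r=5, x=4) -> covered: B1=F, B2=T, B5=F, B6=E, B7=F
union over the pool: B1=F, B2=T, B2=F, B3=T, B3=F, B4=S, B4=E, B5=T, B5=F, B6=S, B6=E, B7=F
uncovered (2 of 14): B1=T, B7=T

Answer: B1=T, B7=T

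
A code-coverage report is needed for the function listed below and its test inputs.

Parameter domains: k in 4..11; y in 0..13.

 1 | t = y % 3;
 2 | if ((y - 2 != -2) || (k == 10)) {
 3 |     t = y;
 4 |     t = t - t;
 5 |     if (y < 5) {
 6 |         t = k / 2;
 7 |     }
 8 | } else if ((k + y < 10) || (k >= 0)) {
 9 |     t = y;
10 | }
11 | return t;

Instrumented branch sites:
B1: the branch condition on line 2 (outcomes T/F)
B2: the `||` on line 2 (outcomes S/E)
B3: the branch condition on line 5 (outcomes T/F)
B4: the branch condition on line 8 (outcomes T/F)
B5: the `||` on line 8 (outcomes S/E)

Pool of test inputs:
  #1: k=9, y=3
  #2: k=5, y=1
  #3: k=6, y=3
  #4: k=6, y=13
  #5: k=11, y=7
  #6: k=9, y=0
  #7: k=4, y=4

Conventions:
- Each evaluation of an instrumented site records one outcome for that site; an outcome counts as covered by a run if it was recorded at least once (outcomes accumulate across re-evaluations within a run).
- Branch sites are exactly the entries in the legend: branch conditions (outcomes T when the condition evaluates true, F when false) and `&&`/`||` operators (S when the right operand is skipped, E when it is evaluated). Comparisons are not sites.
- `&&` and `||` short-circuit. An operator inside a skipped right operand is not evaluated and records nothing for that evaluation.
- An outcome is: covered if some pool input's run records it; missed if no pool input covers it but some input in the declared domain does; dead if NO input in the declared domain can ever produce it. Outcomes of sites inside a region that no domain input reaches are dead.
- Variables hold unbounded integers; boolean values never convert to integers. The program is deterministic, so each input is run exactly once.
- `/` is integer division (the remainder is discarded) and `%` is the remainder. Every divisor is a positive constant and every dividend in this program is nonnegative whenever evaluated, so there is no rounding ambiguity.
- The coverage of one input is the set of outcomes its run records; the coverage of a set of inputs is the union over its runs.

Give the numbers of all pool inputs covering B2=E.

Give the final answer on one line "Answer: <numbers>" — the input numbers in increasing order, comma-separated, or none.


input #1 (k=9, y=3): misses B2=E
input #2 (k=5, y=1): misses B2=E
input #3 (k=6, y=3): misses B2=E
input #4 (k=6, y=13): misses B2=E
input #5 (k=11, y=7): misses B2=E
input #6 (k=9, y=0): covers B2=E
input #7 (k=4, y=4): misses B2=E
Answer: 6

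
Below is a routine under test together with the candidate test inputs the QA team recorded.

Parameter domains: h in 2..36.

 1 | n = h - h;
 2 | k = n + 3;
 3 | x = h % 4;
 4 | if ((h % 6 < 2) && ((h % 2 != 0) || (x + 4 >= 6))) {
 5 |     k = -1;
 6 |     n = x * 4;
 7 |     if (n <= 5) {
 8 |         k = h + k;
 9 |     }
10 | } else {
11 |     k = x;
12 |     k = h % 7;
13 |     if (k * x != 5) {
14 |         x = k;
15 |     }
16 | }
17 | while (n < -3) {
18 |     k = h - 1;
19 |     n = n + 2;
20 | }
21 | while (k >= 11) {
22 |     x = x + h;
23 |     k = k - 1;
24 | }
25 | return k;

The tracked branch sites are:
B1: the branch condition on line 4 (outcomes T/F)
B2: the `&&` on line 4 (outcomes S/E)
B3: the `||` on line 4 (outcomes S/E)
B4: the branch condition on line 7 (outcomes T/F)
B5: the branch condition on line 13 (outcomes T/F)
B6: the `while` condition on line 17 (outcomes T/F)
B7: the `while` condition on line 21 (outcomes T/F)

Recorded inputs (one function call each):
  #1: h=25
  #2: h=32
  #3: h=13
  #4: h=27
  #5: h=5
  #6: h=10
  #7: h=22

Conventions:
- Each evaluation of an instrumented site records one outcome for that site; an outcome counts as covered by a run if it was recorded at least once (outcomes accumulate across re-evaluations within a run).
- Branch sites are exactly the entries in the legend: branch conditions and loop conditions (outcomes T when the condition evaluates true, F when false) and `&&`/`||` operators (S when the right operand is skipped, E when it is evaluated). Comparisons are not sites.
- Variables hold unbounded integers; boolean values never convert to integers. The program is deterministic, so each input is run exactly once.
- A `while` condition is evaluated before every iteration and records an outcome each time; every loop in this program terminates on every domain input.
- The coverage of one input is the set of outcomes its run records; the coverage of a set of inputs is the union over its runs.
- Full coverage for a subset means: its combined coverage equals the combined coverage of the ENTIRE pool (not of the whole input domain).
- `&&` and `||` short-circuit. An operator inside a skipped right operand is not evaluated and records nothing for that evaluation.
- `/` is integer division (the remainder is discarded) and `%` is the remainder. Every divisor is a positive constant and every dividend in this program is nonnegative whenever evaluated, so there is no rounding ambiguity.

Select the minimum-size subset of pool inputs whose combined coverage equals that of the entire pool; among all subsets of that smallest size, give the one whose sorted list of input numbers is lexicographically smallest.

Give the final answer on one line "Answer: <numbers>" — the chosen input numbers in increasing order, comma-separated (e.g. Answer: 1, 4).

input #1 (h=25): events B2->E, B3->S, B1->T, B4->T, B6->F, B7->T, B7->T, B7->T, B7->T, B7->T, B7->T, B7->T, B7->T, B7->T, ...; covers B1=T, B2=E, B3=S, B4=T, B6=F, B7=T, B7=F
input #2 (h=32): events B2->S, B1->F, B5->T, B6->F, B7->F; covers B1=F, B2=S, B5=T, B6=F, B7=F
input #3 (h=13): events B2->E, B3->S, B1->T, B4->T, B6->F, B7->T, B7->T, B7->F; covers B1=T, B2=E, B3=S, B4=T, B6=F, B7=T, B7=F
input #4 (h=27): events B2->S, B1->F, B5->T, B6->F, B7->F; covers B1=F, B2=S, B5=T, B6=F, B7=F
input #5 (h=5): events B2->S, B1->F, B5->F, B6->F, B7->F; covers B1=F, B2=S, B5=F, B6=F, B7=F
input #6 (h=10): events B2->S, B1->F, B5->T, B6->F, B7->F; covers B1=F, B2=S, B5=T, B6=F, B7=F
input #7 (h=22): events B2->S, B1->F, B5->T, B6->F, B7->F; covers B1=F, B2=S, B5=T, B6=F, B7=F
pool-wide coverage (11 outcomes): B1=T, B1=F, B2=S, B2=E, B3=S, B4=T, B5=T, B5=F, B6=F, B7=T, B7=F
no size-1 subset reaches all 11 outcomes (best union: 7/11)
no size-2 subset reaches all 11 outcomes (best union: 10/11)
at size 3, {1, 2, 5} reaches all 11 outcomes; every lexicographically earlier size-3 subset fails

Answer: 1, 2, 5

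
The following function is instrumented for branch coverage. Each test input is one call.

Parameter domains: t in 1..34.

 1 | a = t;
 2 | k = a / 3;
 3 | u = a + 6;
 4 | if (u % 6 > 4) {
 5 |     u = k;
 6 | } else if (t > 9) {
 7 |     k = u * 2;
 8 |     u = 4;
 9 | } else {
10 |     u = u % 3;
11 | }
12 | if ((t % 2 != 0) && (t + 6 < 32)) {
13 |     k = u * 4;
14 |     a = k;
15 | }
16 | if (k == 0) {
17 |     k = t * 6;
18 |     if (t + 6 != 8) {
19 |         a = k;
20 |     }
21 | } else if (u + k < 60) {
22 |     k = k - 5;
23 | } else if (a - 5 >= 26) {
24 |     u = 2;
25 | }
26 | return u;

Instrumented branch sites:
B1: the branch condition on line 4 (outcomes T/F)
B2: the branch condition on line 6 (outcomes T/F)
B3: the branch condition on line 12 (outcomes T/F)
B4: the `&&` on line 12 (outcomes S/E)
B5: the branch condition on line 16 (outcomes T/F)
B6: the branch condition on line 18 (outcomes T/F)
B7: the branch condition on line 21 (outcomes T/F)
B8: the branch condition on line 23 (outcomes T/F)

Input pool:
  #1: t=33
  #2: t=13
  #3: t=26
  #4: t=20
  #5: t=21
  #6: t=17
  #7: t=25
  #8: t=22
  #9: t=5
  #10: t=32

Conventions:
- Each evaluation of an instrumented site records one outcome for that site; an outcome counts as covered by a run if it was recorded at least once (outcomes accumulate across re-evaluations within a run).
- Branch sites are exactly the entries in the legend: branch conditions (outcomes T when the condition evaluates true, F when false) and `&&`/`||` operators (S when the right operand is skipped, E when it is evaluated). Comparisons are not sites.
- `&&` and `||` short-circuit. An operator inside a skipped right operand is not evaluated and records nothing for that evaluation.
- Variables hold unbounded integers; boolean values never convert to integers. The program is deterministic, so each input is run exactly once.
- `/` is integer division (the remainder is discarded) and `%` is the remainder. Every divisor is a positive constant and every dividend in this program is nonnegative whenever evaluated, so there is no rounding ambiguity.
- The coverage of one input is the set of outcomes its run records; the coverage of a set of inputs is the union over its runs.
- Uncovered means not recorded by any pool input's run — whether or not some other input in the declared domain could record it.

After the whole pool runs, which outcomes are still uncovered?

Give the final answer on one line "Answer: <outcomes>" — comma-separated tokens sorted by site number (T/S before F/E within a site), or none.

input #1 (t=33): events B1->F, B2->T, B4->E, B3->F, B5->F, B7->F, B8->T; covers B1=F, B2=T, B3=F, B4=E, B5=F, B7=F, B8=T
input #2 (t=13): events B1->F, B2->T, B4->E, B3->T, B5->F, B7->T; covers B1=F, B2=T, B3=T, B4=E, B5=F, B7=T
input #3 (t=26): events B1->F, B2->T, B4->S, B3->F, B5->F, B7->F, B8->F; covers B1=F, B2=T, B3=F, B4=S, B5=F, B7=F, B8=F
input #4 (t=20): events B1->F, B2->T, B4->S, B3->F, B5->F, B7->T; covers B1=F, B2=T, B3=F, B4=S, B5=F, B7=T
input #5 (t=21): events B1->F, B2->T, B4->E, B3->T, B5->F, B7->T; covers B1=F, B2=T, B3=T, B4=E, B5=F, B7=T
input #6 (t=17): events B1->T, B4->E, B3->T, B5->F, B7->T; covers B1=T, B3=T, B4=E, B5=F, B7=T
input #7 (t=25): events B1->F, B2->T, B4->E, B3->T, B5->F, B7->T; covers B1=F, B2=T, B3=T, B4=E, B5=F, B7=T
input #8 (t=22): events B1->F, B2->T, B4->S, B3->F, B5->F, B7->F, B8->F; covers B1=F, B2=T, B3=F, B4=S, B5=F, B7=F, B8=F
input #9 (t=5): events B1->T, B4->E, B3->T, B5->F, B7->T; covers B1=T, B3=T, B4=E, B5=F, B7=T
input #10 (t=32): events B1->F, B2->T, B4->S, B3->F, B5->F, B7->F, B8->T; covers B1=F, B2=T, B3=F, B4=S, B5=F, B7=F, B8=T
union over the pool: B1=T, B1=F, B2=T, B3=T, B3=F, B4=S, B4=E, B5=F, B7=T, B7=F, B8=T, B8=F
uncovered (4 of 16): B2=F, B5=T, B6=T, B6=F

Answer: B2=F, B5=T, B6=T, B6=F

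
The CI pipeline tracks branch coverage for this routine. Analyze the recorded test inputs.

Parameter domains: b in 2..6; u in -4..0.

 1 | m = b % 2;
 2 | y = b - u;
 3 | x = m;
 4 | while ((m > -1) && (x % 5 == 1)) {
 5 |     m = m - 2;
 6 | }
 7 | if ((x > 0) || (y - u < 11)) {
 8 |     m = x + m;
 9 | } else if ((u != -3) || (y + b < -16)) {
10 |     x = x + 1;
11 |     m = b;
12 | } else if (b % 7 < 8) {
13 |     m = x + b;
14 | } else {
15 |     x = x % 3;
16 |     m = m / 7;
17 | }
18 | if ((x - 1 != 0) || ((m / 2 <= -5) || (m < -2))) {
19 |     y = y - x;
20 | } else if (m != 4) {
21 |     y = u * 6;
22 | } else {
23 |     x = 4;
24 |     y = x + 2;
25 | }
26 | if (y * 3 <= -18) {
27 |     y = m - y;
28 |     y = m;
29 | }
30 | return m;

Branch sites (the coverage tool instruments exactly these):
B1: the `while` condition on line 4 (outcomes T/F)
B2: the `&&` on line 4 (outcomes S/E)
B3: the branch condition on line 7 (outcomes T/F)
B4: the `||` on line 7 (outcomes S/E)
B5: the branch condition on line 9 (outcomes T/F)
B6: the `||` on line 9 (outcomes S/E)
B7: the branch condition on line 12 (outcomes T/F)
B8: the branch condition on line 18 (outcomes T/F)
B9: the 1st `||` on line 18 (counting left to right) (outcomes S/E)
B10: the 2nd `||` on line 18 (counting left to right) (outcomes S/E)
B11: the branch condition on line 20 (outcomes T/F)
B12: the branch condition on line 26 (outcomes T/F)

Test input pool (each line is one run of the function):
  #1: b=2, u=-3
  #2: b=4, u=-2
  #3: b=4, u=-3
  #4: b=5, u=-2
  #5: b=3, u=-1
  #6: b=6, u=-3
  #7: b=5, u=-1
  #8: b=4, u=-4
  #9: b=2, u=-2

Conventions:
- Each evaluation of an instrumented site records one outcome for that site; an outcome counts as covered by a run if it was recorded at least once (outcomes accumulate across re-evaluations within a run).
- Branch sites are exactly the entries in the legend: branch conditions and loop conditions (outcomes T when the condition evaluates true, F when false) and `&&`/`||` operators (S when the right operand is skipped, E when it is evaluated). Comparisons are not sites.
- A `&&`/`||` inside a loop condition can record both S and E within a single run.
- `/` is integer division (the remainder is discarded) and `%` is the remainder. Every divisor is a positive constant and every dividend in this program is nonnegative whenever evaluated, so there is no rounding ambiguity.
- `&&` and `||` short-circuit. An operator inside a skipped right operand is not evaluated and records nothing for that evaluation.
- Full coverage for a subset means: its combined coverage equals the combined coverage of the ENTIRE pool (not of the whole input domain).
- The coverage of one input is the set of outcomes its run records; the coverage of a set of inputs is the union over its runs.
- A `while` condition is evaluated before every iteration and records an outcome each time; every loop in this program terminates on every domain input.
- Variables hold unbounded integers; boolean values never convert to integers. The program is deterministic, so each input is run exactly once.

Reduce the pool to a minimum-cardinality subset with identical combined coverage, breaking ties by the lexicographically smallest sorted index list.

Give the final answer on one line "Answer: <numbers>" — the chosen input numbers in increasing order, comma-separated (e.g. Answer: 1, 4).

#1 (b=2, u=-3) -> B2->E, B1->F, B4->E, B3->T, B9->S, B8->T, B12->F; covered: B1=F, B2=E, B3=T, B4=E, B8=T, B9=S, B12=F
#2 (b=4, u=-2) -> B2->E, B1->F, B4->E, B3->T, B9->S, B8->T, B12->F; covered: B1=F, B2=E, B3=T, B4=E, B8=T, B9=S, B12=F
#3 (b=4, u=-3) -> B2->E, B1->F, B4->E, B3->T, B9->S, B8->T, B12->F; covered: B1=F, B2=E, B3=T, B4=E, B8=T, B9=S, B12=F
#4 (b=5, u=-2) -> B2->E, B1->T, B2->S, B1->F, B4->S, B3->T, B9->E, B10->E, B8->F, B11->T, B12->T; covered: B1=T, B1=F, B2=S, B2=E, B3=T, B4=S, B8=F, B9=E, B10=E, B11=T, B12=T
#5 (b=3, u=-1) -> B2->E, B1->T, B2->S, B1->F, B4->S, B3->T, B9->E, B10->E, B8->F, B11->T, B12->T; covered: B1=T, B1=F, B2=S, B2=E, B3=T, B4=S, B8=F, B9=E, B10=E, B11=T, B12=T
#6 (b=6, u=-3) -> B2->E, B1->F, B4->E, B3->F, B6->E, B5->F, B7->T, B9->S, B8->T, B12->F; covered: B1=F, B2=E, B3=F, B4=E, B5=F, B6=E, B7=T, B8=T, B9=S, B12=F
#7 (b=5, u=-1) -> B2->E, B1->T, B2->S, B1->F, B4->S, B3->T, B9->E, B10->E, B8->F, B11->T, B12->T; covered: B1=T, B1=F, B2=S, B2=E, B3=T, B4=S, B8=F, B9=E, B10=E, B11=T, B12=T
#8 (b=4, u=-4) -> B2->E, B1->F, B4->E, B3->F, B6->S, B5->T, B9->E, B10->E, B8->F, B11->F, B12->F; covered: B1=F, B2=E, B3=F, B4=E, B5=T, B6=S, B8=F, B9=E, B10=E, B11=F, B12=F
#9 (b=2, u=-2) -> B2->E, B1->F, B4->E, B3->T, B9->S, B8->T, B12->F; covered: B1=F, B2=E, B3=T, B4=E, B8=T, B9=S, B12=F
the full pool covers 22 outcomes: B1=T, B1=F, B2=S, B2=E, B3=T, B3=F, B4=S, B4=E, B5=T, B5=F, B6=S, B6=E, B7=T, B8=T, B8=F, B9=S, B9=E, B10=E, B11=T, B11=F, B12=T, B12=F
no size-1 subset reaches all 22 outcomes (best union: 11/22)
no size-2 subset reaches all 22 outcomes (best union: 19/22)
inputs {4, 6, 8} (size 3) cover everything; no size-3 subset with a lexicographically smaller index list covers all 22

Answer: 4, 6, 8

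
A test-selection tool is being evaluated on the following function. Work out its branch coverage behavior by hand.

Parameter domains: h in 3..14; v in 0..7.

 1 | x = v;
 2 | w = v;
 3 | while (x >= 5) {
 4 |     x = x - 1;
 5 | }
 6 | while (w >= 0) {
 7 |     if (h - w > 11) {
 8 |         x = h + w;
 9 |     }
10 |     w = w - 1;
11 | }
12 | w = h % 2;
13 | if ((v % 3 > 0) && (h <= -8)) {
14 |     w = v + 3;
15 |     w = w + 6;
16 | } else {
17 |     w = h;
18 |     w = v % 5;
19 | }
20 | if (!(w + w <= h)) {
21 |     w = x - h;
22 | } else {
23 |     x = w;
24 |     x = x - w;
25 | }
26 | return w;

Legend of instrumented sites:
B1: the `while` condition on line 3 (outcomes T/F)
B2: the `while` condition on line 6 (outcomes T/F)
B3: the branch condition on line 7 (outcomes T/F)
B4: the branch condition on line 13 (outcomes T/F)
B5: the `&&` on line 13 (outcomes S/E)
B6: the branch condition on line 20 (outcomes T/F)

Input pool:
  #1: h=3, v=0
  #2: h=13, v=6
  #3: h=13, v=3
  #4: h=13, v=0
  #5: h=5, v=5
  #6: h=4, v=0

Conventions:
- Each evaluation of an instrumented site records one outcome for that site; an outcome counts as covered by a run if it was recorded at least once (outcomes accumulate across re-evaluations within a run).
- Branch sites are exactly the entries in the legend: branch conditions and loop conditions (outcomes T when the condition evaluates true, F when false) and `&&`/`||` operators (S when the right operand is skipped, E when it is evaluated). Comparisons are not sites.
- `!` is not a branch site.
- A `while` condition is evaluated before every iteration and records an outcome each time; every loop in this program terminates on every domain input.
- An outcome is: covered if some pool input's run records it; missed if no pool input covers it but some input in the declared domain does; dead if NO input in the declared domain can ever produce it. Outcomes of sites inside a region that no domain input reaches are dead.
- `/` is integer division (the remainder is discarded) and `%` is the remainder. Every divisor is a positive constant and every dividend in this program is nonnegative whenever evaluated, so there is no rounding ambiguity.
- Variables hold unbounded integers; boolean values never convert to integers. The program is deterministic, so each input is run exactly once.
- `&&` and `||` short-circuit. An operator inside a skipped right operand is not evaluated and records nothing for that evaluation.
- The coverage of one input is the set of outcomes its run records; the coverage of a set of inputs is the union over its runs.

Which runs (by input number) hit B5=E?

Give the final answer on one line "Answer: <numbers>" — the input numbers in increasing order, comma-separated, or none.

input #1 (h=3, v=0): never hits B5=E
input #2 (h=13, v=6): never hits B5=E
input #3 (h=13, v=3): never hits B5=E
input #4 (h=13, v=0): never hits B5=E
input #5 (h=5, v=5): hits B5=E
input #6 (h=4, v=0): never hits B5=E

Answer: 5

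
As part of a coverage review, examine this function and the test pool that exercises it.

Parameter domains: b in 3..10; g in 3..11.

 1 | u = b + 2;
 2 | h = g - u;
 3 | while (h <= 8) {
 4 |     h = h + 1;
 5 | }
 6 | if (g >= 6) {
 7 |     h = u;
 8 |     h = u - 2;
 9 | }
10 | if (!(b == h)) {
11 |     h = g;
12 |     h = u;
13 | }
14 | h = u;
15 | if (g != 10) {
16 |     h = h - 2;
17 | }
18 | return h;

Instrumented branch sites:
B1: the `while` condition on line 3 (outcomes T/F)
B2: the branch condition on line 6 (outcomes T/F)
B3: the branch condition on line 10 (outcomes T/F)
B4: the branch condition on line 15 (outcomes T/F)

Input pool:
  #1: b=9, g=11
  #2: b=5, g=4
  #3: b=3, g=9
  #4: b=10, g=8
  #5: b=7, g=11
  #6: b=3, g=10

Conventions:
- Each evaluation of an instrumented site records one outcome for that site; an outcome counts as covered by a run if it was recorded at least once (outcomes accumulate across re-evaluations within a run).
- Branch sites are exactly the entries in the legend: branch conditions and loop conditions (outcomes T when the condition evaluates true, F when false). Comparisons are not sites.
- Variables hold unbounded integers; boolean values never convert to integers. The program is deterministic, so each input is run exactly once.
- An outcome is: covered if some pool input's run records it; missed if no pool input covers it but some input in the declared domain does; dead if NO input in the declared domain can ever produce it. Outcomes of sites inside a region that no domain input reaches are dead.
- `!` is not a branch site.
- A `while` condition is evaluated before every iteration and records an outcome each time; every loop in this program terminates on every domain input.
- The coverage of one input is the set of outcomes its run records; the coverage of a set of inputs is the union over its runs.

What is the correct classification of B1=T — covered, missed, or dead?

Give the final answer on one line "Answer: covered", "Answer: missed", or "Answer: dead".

B1=T is recorded by pool input(s) 1, 2, 3, 4, 5, 6 -> covered

Answer: covered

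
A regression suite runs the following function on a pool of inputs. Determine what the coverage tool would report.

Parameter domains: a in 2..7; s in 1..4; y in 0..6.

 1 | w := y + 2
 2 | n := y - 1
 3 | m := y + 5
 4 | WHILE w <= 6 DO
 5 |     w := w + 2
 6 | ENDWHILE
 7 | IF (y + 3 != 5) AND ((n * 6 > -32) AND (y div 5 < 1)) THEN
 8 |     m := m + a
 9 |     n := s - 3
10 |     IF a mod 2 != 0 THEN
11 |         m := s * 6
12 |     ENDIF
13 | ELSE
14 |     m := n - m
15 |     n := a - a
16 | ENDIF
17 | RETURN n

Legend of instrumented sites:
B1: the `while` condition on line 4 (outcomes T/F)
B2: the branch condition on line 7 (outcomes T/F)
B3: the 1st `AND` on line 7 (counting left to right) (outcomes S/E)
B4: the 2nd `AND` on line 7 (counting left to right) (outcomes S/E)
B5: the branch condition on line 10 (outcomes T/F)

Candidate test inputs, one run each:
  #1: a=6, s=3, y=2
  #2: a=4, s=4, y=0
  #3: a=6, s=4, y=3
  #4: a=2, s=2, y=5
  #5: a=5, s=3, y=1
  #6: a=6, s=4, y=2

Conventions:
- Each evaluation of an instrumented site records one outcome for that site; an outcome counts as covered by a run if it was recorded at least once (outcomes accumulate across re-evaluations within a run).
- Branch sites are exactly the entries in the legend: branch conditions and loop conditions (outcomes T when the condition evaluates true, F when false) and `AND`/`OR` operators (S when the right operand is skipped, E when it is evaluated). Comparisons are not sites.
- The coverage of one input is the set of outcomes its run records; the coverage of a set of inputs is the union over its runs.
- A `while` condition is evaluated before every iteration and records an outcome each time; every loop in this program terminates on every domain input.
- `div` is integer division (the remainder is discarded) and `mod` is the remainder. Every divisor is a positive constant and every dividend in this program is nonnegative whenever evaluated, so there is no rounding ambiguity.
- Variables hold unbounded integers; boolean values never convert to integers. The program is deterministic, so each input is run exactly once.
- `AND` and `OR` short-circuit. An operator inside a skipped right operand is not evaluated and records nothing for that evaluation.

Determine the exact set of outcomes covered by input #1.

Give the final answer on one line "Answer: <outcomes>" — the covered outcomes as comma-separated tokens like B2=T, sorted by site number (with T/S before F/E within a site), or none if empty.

Event log for input #1 (a=6, s=3, y=2):
  B1->T, B1->T, B1->F, B3->S, B2->F
deduplicating events, the covered set is: B1=T, B1=F, B2=F, B3=S

Answer: B1=T, B1=F, B2=F, B3=S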